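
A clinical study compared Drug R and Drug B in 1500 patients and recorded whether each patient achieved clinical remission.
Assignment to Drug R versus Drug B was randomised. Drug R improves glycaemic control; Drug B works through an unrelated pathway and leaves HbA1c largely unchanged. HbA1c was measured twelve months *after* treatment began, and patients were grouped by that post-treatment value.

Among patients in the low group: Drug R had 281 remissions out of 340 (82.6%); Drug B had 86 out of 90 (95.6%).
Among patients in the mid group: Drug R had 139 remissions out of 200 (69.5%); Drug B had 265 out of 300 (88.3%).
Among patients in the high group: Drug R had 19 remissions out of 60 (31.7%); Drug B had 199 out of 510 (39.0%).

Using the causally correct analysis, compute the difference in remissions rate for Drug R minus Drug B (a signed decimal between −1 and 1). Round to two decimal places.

+0.12

The HbA1c-specific comparison favours Drug B throughout, but the pooled figures favour Drug R. The question is whether to condition on HbA1c.
HbA1c lies on the pathway drug → HbA1c → outcome, so adjusting for it blocks the indirect effect. For the total causal effect of drug, use the unadjusted pooled rates.
The causal difference is the pooled difference: 0.732 − 0.611 = +0.121.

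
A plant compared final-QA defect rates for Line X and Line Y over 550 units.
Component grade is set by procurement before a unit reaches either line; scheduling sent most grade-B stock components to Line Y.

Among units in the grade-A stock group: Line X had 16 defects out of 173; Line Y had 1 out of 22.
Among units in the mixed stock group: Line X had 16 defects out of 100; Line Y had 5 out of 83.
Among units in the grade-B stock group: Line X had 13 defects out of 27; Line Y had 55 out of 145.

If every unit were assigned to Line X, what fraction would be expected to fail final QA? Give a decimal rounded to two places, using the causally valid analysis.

0.24

Within every component grade level Line Y has the lower rate, yet pooled Line X does — Simpson's reversal.
Component grade is set before the line has any effect — it is not caused by the line — and it independently drives the outcome. That makes it a confounder, so the causal comparison is within component grade levels.
Standardising Line X to the population component grade mix: 0.355·16/173 + 0.333·16/100 + 0.313·13/27 = 0.237.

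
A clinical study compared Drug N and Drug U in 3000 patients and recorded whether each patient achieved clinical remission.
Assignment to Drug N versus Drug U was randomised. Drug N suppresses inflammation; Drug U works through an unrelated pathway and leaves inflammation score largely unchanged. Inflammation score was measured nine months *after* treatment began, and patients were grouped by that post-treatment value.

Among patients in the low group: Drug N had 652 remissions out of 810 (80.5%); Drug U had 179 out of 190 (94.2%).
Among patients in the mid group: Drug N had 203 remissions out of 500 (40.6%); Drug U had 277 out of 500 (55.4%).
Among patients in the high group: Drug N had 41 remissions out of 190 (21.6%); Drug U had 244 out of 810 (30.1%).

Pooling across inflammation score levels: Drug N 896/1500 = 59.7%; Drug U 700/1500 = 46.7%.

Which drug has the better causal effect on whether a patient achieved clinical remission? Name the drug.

Because the drug influences inflammation score, inflammation score is a post-treatment mediator, not a confounder. Stratifying on it would bias the estimate; the causal effect is the crude pooled difference.
Pooled: Drug N 59.7% vs Drug U 46.7%; Drug N is higher overall.

Drug N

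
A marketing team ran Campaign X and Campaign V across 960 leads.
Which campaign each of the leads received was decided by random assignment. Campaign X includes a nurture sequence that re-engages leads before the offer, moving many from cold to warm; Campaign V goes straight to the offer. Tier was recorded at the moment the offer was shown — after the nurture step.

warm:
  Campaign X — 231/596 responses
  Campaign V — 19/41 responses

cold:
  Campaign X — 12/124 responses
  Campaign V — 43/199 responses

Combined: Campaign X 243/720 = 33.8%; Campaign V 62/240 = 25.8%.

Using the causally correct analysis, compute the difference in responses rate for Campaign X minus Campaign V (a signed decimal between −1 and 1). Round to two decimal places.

The distribution of engagement tier is itself part of what the campaign does — it is an intermediate outcome. Holding it fixed would remove that part of the effect; the total effect is the pooled difference.
The causal difference is the pooled difference: 0.338 − 0.258 = +0.079.

+0.08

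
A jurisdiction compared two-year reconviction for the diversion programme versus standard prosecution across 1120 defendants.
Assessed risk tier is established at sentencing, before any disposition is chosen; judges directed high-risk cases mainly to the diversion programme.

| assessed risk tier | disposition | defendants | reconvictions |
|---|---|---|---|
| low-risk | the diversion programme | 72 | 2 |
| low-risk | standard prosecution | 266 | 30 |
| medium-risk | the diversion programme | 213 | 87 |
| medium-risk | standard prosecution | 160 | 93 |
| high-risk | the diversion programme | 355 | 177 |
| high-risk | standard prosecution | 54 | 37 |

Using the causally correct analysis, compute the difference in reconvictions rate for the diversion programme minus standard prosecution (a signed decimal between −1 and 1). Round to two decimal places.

-0.15

Within every assessed risk tier level the diversion programme has the lower rate, yet pooled standard prosecution does — Simpson's reversal.
Assessed risk tier satisfies the back-door criterion: it is not a descendant of the disposition, and it blocks the spurious path from disposition to outcome. Adjusting for it (i.e., using the within-assessed risk tier rates) gives the causal effect.
Adjusting over the population distribution of assessed risk tier: 0.302·(0.028−0.113) + 0.333·(0.408−0.581) + 0.365·(0.499−0.685) = -0.151.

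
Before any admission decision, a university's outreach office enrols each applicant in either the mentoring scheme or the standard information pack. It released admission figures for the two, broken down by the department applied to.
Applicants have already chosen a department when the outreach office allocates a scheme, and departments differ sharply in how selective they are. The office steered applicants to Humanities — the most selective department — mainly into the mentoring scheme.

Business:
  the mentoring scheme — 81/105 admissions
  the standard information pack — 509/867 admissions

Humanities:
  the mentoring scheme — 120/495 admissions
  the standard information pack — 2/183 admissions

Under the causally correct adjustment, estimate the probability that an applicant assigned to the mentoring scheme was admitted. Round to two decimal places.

Since department is a pre-existing factor (not a product of the outreach scheme) and it affects the outcome on its own, it is a confounder. The stratified rates, not the pooled rate, identify the causal effect.
Standardising the mentoring scheme to the population department mix: 0.589·81/105 + 0.411·120/495 = 0.554.

0.55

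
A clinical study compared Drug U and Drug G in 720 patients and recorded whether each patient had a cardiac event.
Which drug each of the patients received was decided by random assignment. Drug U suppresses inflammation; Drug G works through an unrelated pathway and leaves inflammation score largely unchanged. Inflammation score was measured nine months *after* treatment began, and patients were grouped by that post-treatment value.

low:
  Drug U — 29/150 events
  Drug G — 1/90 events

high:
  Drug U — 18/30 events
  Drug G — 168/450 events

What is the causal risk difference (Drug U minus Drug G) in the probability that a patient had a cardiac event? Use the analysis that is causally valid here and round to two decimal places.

-0.05

Inflammation score lies on the pathway drug → inflammation score → outcome, so adjusting for it blocks the indirect effect. For the total causal effect of drug, use the unadjusted pooled rates.
The causal difference is the pooled difference: 0.261 − 0.313 = -0.052.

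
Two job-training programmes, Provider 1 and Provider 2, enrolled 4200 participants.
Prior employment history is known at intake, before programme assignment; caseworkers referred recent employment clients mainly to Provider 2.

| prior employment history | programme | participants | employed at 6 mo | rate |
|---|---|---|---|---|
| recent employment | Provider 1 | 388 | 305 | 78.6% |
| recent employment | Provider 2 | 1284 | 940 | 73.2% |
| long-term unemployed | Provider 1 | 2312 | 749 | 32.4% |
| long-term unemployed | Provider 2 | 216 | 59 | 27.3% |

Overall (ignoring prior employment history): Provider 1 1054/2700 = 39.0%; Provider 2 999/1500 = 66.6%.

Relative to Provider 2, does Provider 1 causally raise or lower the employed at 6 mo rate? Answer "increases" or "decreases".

The imbalance in prior employment history arose from how participants were allocated, not from anything the programme did; and prior employment history independently affects the outcome. The pooled gap is confounded — condition on prior employment history.
Within each level — recent employment: 78.6% vs 73.2%; long-term unemployed: 32.4% vs 27.3% — Provider 1 is higher every time.

increases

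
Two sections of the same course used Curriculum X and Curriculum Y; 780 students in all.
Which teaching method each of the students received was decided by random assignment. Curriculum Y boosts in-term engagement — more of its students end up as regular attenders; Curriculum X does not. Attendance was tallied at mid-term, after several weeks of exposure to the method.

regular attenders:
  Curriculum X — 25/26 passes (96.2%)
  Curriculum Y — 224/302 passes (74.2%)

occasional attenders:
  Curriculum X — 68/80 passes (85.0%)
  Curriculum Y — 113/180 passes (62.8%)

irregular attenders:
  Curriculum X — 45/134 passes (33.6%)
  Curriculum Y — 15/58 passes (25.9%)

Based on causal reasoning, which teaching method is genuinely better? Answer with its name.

Curriculum Y

Because the teaching method influences mid-term attendance, mid-term attendance is a post-treatment mediator, not a confounder. Stratifying on it would bias the estimate; the causal effect is the crude pooled difference.
Pooled: Curriculum X 57.5% vs Curriculum Y 65.2%; Curriculum Y is higher overall.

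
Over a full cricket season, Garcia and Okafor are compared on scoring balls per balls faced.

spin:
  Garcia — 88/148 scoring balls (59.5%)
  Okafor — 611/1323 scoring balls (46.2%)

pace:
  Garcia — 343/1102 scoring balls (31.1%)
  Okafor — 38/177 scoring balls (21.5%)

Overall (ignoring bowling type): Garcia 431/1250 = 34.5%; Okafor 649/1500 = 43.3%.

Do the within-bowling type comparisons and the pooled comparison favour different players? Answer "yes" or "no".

Within each bowling type level (spin 59.5% vs 46.2%; pace 31.1% vs 21.5%), Garcia has the higher rate every time. Pooled: 34.5% vs 43.3% — Okafor has the higher rate overall. The two comparisons disagree.

yes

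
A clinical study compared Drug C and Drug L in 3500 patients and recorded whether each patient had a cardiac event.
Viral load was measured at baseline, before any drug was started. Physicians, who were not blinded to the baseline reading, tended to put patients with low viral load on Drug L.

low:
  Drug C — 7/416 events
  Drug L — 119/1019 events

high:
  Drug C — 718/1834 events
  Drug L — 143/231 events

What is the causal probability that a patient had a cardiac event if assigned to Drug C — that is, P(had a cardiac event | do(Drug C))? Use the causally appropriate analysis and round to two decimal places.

0.24

The stratified and pooled comparisons disagree (Drug C wins within each viral load; Drug L wins overall), so the answer turns on the causal role of viral load.
Viral load differs across drugs for reasons unrelated to any effect of the drug itself, and it separately predicts the outcome — a classic confounder. We must compare within viral load levels.
Standardising Drug C to the population viral load mix: 0.410·7/416 + 0.590·718/1834 = 0.238.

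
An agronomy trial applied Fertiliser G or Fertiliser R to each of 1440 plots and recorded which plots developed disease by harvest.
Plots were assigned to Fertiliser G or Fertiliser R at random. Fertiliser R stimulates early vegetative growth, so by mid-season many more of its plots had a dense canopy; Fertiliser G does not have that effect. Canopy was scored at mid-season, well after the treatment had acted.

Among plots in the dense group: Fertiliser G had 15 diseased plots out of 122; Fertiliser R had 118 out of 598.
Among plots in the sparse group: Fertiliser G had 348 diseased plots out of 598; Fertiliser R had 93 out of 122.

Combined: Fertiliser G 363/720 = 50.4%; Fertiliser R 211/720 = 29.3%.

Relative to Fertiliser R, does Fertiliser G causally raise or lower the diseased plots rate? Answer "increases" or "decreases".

increases

Mid-season canopy is recorded after the fertiliser and is itself shifted by it — it sits on the causal path from fertiliser to outcome. Conditioning on a mediator would strip out part of the effect we want; the pooled comparison gives the total causal effect.
Pooled: Fertiliser G 50.4% vs Fertiliser R 29.3%; Fertiliser R is lower overall.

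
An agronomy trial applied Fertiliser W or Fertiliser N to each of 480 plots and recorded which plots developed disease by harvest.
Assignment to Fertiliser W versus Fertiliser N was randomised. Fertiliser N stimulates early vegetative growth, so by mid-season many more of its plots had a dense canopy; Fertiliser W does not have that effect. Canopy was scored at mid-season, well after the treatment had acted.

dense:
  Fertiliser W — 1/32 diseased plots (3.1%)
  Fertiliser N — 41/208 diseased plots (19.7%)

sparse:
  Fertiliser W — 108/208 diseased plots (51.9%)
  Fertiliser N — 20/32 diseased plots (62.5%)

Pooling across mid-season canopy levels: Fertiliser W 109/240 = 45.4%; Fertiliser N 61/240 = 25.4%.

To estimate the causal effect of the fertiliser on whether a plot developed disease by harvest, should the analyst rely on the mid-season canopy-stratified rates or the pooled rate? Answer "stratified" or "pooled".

pooled

Because the fertiliser influences mid-season canopy, mid-season canopy is a post-treatment mediator, not a confounder. Stratifying on it would bias the estimate; the causal effect is the crude pooled difference.
Pooled: Fertiliser W 45.4% vs Fertiliser N 25.4%; Fertiliser N is lower overall.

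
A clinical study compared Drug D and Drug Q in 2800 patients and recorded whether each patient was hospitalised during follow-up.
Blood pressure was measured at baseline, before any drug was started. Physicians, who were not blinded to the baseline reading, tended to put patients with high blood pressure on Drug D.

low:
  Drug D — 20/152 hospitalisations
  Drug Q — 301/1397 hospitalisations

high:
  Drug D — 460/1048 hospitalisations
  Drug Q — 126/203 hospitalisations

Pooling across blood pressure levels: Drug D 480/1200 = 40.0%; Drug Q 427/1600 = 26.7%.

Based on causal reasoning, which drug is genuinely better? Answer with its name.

The blood pressure-specific comparison favours Drug D throughout, but the pooled figures favour Drug Q. The question is whether to condition on blood pressure.
Nothing the drug does changes blood pressure; the imbalance is an allocation artefact. With blood pressure also predicting the outcome, the pooled figure is confounded, and the within-stratum comparison is the causal one.
Within each level — low: 13.2% vs 21.5%; high: 43.9% vs 62.1% — Drug D is lower every time.

Drug D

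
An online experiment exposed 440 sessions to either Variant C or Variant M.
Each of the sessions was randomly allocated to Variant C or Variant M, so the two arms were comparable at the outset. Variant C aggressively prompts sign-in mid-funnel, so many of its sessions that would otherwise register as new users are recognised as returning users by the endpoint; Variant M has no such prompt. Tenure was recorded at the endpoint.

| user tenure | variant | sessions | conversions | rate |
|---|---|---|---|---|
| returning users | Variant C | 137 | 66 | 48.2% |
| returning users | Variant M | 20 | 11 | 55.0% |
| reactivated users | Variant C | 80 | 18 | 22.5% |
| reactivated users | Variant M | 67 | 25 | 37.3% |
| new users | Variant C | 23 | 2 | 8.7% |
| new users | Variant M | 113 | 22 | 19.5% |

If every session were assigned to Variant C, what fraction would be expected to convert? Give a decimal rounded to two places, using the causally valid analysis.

0.36

Variant M is higher inside every user tenure stratum but Variant C is higher in aggregate. Whether to stratify depends on how user tenure relates to the variant.
The distribution of user tenure is itself part of what the variant does — it is an intermediate outcome. Holding it fixed would remove that part of the effect; the total effect is the pooled difference.
So P(outcome | do(Variant C)) is just the pooled rate for Variant C: 86/240 = 0.358.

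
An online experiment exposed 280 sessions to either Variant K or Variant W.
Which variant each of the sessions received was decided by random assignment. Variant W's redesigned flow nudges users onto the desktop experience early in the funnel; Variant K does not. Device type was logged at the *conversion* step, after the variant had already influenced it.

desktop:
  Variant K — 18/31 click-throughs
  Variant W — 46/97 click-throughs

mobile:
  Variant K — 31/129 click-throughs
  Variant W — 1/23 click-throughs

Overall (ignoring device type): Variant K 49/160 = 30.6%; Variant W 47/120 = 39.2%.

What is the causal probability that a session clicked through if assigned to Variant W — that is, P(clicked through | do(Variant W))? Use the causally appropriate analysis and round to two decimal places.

0.39

Device type is downstream of the variant. One should not condition on a consequence of treatment, so the overall rates are the right comparison.
So P(outcome | do(Variant W)) is just the pooled rate for Variant W: 47/120 = 0.392.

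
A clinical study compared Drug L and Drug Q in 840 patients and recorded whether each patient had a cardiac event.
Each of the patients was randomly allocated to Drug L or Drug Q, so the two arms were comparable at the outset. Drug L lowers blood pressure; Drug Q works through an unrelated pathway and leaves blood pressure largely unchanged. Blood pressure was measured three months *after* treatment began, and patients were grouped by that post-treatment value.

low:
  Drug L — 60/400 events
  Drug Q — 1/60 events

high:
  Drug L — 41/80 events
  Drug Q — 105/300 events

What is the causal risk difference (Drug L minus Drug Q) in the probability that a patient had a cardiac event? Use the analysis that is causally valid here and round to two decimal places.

-0.08

Within every blood pressure level Drug Q has the lower rate, yet pooled Drug L does — Simpson's reversal.
Stratifying would compare drugs among patients the drugs themselves sorted into blood pressure groups — a form of selection on an intermediate. The unconditioned pooled rates give the total causal effect.
The causal difference is the pooled difference: 0.210 − 0.294 = -0.084.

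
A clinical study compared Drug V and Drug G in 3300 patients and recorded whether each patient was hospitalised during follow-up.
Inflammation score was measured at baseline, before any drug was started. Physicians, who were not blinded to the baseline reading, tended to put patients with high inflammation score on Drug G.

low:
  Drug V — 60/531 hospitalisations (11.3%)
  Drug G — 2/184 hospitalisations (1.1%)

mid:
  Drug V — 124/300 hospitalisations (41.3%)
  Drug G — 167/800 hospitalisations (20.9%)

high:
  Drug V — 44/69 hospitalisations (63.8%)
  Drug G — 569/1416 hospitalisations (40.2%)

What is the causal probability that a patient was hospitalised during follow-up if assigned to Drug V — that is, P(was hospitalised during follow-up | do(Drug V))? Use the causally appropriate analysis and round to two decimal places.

0.45

Since inflammation score is a pre-existing factor (not a product of the drug) and it affects the outcome on its own, it is a confounder. The stratified rates, not the pooled rate, identify the causal effect.
Standardising Drug V to the population inflammation score mix: 0.217·60/531 + 0.333·124/300 + 0.450·44/69 = 0.449.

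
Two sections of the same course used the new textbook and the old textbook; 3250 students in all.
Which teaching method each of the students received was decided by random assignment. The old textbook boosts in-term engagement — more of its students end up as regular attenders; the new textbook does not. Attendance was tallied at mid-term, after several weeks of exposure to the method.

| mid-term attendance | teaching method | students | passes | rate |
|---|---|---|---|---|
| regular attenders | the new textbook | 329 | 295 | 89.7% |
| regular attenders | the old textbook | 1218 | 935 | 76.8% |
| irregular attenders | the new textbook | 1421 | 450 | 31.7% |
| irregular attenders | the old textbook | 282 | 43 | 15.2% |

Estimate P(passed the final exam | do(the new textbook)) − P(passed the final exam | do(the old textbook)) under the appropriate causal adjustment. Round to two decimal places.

-0.23

The stratified and pooled comparisons disagree (the new textbook wins within each mid-term attendance; the old textbook wins overall), so the answer turns on the causal role of mid-term attendance.
Mid-term attendance lies on the pathway teaching method → mid-term attendance → outcome, so adjusting for it blocks the indirect effect. For the total causal effect of teaching method, use the unadjusted pooled rates.
The causal difference is the pooled difference: 0.426 − 0.652 = -0.226.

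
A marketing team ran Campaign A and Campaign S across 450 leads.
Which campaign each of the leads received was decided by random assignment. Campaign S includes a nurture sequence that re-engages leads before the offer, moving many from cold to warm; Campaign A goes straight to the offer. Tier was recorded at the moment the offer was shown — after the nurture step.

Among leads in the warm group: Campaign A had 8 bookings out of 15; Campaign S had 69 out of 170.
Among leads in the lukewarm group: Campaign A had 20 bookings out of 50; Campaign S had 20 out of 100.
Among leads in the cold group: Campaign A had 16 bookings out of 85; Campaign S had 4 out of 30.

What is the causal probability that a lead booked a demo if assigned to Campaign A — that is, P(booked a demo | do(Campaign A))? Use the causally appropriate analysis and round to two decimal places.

0.29

Within every engagement tier level Campaign A has the higher rate, yet pooled Campaign S does — Simpson's reversal.
Engagement tier is recorded after the campaign and is itself shifted by it — it sits on the causal path from campaign to outcome. Conditioning on a mediator would strip out part of the effect we want; the pooled comparison gives the total causal effect.
So P(outcome | do(Campaign A)) is just the pooled rate for Campaign A: 44/150 = 0.293.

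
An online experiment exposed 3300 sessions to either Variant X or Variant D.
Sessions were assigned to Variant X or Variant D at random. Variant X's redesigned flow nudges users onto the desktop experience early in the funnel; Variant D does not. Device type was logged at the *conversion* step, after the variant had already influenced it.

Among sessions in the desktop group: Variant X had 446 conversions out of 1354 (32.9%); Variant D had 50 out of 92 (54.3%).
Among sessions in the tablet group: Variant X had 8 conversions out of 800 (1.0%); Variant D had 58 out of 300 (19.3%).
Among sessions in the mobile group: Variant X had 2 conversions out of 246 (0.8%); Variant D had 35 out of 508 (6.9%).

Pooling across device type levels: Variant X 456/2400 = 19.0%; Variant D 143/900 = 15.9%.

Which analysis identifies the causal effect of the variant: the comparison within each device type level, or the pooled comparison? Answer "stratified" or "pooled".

Device type is downstream of the variant. One should not condition on a consequence of treatment, so the overall rates are the right comparison.
Pooled: Variant X 19.0% vs Variant D 15.9%; Variant X is higher overall.

pooled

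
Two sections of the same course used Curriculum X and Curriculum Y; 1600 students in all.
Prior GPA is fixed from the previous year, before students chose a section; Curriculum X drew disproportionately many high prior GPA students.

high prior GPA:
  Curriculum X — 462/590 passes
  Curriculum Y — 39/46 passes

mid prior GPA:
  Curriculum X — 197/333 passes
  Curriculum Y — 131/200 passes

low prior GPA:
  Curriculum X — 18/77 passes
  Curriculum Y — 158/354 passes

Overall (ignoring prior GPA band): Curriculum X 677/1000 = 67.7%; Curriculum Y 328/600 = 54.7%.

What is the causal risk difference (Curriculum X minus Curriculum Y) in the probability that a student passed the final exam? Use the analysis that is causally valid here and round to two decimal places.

The imbalance in prior GPA band arose from how students were allocated, not from anything the teaching method did; and prior GPA band independently affects the outcome. The pooled gap is confounded — condition on prior GPA band.
Adjusting over the population distribution of prior GPA band: 0.398·(0.783−0.848) + 0.333·(0.592−0.655) + 0.269·(0.234−0.446) = -0.104.

-0.10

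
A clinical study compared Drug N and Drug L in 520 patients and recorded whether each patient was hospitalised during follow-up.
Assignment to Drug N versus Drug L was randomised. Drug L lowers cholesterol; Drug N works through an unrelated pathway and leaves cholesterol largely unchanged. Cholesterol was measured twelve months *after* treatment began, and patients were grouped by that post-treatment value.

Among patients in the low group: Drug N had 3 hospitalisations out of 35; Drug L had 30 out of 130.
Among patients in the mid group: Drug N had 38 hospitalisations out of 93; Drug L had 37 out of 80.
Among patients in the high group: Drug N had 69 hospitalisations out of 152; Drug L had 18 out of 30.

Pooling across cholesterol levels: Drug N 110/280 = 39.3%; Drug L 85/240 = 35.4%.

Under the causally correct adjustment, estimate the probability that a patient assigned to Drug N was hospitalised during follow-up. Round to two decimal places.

Within every cholesterol level Drug N has the lower rate, yet pooled Drug L does — Simpson's reversal.
Cholesterol is recorded after the drug and is itself shifted by it — it sits on the causal path from drug to outcome. Conditioning on a mediator would strip out part of the effect we want; the pooled comparison gives the total causal effect.
So P(outcome | do(Drug N)) is just the pooled rate for Drug N: 110/280 = 0.393.

0.39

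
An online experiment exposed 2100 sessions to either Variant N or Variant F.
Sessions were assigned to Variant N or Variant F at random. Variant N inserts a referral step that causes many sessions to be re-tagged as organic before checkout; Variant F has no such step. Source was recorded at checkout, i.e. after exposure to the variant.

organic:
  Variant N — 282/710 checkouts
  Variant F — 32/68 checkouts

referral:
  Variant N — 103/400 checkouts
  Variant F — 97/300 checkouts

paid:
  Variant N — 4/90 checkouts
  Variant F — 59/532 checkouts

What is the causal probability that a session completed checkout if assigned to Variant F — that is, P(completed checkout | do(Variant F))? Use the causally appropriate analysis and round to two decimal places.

The distribution of traffic source is itself part of what the variant does — it is an intermediate outcome. Holding it fixed would remove that part of the effect; the total effect is the pooled difference.
So P(outcome | do(Variant F)) is just the pooled rate for Variant F: 188/900 = 0.209.

0.21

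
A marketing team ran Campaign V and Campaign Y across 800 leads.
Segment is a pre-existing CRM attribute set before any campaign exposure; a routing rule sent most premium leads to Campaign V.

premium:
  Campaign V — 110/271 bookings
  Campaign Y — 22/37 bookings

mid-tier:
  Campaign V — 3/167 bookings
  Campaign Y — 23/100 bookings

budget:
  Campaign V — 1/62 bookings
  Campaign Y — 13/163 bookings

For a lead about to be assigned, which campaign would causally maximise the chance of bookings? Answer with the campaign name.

Customer segment differs across campaigns for reasons unrelated to any effect of the campaign itself, and it separately predicts the outcome — a classic confounder. We must compare within customer segment levels.
Within each level — premium: 40.6% vs 59.5%; mid-tier: 1.8% vs 23.0%; budget: 1.6% vs 8.0% — Campaign Y is higher every time.

Campaign Y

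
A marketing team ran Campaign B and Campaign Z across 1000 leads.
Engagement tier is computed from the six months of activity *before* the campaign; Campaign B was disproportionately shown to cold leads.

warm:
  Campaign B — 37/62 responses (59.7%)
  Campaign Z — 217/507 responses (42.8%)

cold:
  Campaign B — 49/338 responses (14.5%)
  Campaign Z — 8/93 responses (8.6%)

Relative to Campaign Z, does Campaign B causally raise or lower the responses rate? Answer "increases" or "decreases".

Within every engagement tier level Campaign B has the higher rate, yet pooled Campaign Z does — Simpson's reversal.
Engagement tier satisfies the back-door criterion: it is not a descendant of the campaign, and it blocks the spurious path from campaign to outcome. Adjusting for it (i.e., using the within-engagement tier rates) gives the causal effect.
Within each level — warm: 59.7% vs 42.8%; cold: 14.5% vs 8.6% — Campaign B is higher every time.

increases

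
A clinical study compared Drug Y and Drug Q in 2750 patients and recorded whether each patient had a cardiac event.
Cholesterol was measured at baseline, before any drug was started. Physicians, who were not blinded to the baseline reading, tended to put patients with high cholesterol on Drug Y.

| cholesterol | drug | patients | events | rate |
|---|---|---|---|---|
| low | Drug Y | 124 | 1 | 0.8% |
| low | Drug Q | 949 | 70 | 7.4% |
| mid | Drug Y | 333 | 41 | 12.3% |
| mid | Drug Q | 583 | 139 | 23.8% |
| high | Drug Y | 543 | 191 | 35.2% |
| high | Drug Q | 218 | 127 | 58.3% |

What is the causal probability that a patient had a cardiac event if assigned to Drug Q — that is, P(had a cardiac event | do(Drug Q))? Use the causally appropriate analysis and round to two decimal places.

Cholesterol satisfies the back-door criterion: it is not a descendant of the drug, and it blocks the spurious path from drug to outcome. Adjusting for it (i.e., using the within-cholesterol rates) gives the causal effect.
Standardising Drug Q to the population cholesterol mix: 0.390·70/949 + 0.333·139/583 + 0.277·127/218 = 0.269.

0.27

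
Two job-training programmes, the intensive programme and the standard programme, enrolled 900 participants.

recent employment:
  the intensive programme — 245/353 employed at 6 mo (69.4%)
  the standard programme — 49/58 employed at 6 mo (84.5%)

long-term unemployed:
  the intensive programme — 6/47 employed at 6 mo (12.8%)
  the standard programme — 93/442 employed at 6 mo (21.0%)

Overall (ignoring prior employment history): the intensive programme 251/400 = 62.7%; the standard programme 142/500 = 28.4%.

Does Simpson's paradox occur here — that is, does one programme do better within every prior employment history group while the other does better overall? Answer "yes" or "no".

yes

Within each prior employment history level (recent employment 69.4% vs 84.5%; long-term unemployed 12.8% vs 21.0%), the standard programme has the higher rate every time. Pooled: 62.7% vs 28.4% — the intensive programme has the higher rate overall. The two comparisons disagree.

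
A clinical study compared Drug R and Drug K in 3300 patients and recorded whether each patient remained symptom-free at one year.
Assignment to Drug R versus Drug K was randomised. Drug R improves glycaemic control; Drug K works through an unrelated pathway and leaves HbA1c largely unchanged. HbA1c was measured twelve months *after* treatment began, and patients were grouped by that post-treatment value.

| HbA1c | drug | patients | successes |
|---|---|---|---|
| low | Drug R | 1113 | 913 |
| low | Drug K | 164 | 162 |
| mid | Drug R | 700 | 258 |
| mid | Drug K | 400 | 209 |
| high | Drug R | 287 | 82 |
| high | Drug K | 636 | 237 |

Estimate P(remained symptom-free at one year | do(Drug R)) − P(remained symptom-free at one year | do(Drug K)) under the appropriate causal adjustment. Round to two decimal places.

+0.09

The stratified and pooled comparisons disagree (Drug K wins within each HbA1c; Drug R wins overall), so the answer turns on the causal role of HbA1c.
Because the drug influences HbA1c, HbA1c is a post-treatment mediator, not a confounder. Stratifying on it would bias the estimate; the causal effect is the crude pooled difference.
The causal difference is the pooled difference: 0.597 − 0.507 = +0.090.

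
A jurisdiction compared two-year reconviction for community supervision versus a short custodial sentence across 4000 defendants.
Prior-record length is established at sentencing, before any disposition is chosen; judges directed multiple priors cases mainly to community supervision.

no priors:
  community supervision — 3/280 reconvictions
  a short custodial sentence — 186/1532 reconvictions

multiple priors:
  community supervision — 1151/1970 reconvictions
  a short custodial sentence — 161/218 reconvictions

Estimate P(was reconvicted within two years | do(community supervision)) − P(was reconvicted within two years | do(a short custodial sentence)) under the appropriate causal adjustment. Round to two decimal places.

community supervision is lower inside every prior-record length stratum but a short custodial sentence is lower in aggregate. Whether to stratify depends on how prior-record length relates to the disposition.
The imbalance in prior-record length arose from how defendants were allocated, not from anything the disposition did; and prior-record length independently affects the outcome. The pooled gap is confounded — condition on prior-record length.
Adjusting over the population distribution of prior-record length: 0.453·(0.011−0.121) + 0.547·(0.584−0.739) = -0.135.

-0.13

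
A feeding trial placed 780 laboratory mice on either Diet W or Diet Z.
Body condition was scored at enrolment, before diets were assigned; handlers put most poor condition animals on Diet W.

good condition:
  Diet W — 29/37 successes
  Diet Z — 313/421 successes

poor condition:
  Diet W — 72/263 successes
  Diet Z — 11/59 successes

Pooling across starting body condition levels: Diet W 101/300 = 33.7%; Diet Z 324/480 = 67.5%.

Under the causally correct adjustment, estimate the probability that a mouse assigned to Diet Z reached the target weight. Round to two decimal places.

Starting body condition is set before the diet has any effect — it is not caused by the diet — and it independently drives the outcome. That makes it a confounder, so the causal comparison is within starting body condition levels.
Standardising Diet Z to the population starting body condition mix: 0.587·313/421 + 0.413·11/59 = 0.514.

0.51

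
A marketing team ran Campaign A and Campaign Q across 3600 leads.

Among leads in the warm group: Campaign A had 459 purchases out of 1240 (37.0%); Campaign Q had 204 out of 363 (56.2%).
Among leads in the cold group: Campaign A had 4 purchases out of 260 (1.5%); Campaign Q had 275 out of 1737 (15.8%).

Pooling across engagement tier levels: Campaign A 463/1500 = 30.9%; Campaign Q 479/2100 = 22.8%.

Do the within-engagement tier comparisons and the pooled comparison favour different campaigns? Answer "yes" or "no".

yes

Within each engagement tier level (warm 37.0% vs 56.2%; cold 1.5% vs 15.8%), Campaign Q has the higher rate every time. Pooled: 30.9% vs 22.8% — Campaign A has the higher rate overall. The two comparisons disagree.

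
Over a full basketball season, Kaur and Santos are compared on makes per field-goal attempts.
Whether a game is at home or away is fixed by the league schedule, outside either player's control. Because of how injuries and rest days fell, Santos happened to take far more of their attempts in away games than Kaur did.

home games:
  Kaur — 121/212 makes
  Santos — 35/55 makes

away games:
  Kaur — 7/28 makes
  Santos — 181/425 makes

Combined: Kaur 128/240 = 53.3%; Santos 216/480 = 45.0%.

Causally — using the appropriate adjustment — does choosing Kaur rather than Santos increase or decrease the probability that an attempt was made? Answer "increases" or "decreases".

The stratified and pooled comparisons disagree (Santos wins within each game venue; Kaur wins overall), so the answer turns on the causal role of game venue.
Here game venue is a common cause — it drives both which player a case falls under and the outcome. The crude comparison mixes populations; the stratum-specific rates are the causally relevant ones.
Within each level — home games: 57.1% vs 63.6%; away games: 25.0% vs 42.6% — Santos is higher every time.

decreases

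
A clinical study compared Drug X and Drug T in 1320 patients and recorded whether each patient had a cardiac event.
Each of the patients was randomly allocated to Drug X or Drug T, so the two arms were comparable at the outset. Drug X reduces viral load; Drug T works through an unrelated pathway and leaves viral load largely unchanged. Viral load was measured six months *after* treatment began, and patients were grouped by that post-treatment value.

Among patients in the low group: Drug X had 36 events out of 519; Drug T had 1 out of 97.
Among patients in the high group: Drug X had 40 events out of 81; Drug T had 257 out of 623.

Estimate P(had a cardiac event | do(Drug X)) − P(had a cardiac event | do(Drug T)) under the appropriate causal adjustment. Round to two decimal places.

Drug T is lower inside every viral load stratum but Drug X is lower in aggregate. Whether to stratify depends on how viral load relates to the drug.
Stratifying would compare drugs among patients the drugs themselves sorted into viral load groups — a form of selection on an intermediate. The unconditioned pooled rates give the total causal effect.
The causal difference is the pooled difference: 0.127 − 0.358 = -0.232.

-0.23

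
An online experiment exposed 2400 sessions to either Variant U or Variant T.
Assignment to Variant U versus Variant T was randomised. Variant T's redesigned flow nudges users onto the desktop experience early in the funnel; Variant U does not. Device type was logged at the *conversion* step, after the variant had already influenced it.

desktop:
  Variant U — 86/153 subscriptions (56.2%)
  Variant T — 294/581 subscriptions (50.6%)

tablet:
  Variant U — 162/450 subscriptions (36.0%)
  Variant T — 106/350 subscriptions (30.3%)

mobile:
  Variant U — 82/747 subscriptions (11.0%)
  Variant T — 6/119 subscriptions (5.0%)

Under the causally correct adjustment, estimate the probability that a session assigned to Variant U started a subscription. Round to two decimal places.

Stratifying would compare variants among sessions the variants themselves sorted into device type groups — a form of selection on an intermediate. The unconditioned pooled rates give the total causal effect.
So P(outcome | do(Variant U)) is just the pooled rate for Variant U: 330/1350 = 0.244.

0.24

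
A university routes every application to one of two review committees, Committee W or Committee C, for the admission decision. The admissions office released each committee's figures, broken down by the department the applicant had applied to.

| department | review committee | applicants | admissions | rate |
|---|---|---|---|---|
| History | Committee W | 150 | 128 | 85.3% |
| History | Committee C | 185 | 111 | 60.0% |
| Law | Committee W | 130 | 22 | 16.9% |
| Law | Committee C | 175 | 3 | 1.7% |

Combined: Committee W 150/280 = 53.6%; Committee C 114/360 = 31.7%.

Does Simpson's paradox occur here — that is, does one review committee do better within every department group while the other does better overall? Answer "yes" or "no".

Within each department level (History 85.3% vs 60.0%; Law 16.9% vs 1.7%), Committee W has the higher rate every time. Pooled: 53.6% vs 31.7% — Committee W has the higher rate overall. They agree.

no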